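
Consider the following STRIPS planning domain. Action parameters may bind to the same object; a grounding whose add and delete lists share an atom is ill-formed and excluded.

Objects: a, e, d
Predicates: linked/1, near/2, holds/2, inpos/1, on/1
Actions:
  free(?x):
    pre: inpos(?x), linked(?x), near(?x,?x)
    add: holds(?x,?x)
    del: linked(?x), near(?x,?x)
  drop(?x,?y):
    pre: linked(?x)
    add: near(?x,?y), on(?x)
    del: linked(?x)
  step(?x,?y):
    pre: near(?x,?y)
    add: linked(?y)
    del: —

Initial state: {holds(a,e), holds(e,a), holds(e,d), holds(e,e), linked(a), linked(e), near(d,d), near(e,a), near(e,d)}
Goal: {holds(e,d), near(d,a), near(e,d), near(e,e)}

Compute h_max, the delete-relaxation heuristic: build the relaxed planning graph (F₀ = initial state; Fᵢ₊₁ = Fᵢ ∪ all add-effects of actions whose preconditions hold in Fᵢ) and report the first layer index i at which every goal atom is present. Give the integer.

F0 = init (9 atoms)
F1 = F0 ∪ {linked(d), near(a,a), near(a,d), near(a,e), near(e,e), on(a), on(e)}  (16 atoms)
F2 = F1 ∪ {near(d,a), near(d,e), on(d)}  (19 atoms)
goal ⊆ F2  ⇒  h_max = 2

2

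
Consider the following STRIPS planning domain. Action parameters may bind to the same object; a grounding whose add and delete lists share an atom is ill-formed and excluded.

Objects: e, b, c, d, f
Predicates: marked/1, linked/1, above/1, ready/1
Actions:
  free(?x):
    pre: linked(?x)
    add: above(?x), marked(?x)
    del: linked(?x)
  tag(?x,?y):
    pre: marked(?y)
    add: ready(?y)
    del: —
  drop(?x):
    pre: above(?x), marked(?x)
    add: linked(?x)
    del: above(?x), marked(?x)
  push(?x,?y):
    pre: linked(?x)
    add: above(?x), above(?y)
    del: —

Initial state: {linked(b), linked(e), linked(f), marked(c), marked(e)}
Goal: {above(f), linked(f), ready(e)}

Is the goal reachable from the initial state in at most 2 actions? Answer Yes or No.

Yes

1. tag(e,e)  →  {linked(b), linked(e), linked(f), marked(c), marked(e), ready(e)}
2. push(e,f)  →  {above(e), above(f), linked(b), linked(e), linked(f), marked(c), marked(e), ready(e)}
optimal plan length = 2; 2 ≤ 2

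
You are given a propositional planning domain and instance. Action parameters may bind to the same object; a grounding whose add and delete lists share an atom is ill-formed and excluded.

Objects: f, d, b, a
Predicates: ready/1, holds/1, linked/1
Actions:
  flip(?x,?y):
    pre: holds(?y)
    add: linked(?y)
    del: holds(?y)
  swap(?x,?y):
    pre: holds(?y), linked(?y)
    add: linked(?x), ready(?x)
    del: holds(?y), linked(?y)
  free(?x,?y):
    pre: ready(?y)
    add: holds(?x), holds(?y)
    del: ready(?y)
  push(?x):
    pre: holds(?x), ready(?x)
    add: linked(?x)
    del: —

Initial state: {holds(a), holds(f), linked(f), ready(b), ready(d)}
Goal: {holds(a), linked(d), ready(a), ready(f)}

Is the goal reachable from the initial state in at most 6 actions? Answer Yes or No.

Yes

1. swap(a,f)  →  {holds(a), linked(a), ready(a), ready(b), ready(d)}
2. swap(f,a)  →  {linked(f), ready(a), ready(b), ready(d), ready(f)}
3. free(a,d)  →  {holds(a), holds(d), linked(f), ready(a), ready(b), ready(f)}
4. flip(f,d)  →  {holds(a), linked(d), linked(f), ready(a), ready(b), ready(f)}
optimal plan length = 4; 4 ≤ 6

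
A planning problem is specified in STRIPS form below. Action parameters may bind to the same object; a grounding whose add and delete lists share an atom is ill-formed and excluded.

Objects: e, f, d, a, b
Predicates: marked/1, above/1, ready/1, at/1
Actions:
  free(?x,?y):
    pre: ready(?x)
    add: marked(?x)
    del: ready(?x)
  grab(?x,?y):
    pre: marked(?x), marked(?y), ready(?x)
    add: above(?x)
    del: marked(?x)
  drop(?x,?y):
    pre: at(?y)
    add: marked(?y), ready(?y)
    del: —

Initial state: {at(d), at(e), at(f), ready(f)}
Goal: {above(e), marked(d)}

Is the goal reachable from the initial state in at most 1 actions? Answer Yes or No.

1. drop(e,e)  →  {at(d), at(e), at(f), marked(e), ready(e), ready(f)}
2. grab(e,e)  →  {above(e), at(d), at(e), at(f), ready(e), ready(f)}
3. drop(e,d)  →  {above(e), at(d), at(e), at(f), marked(d), ready(d), ready(e), ready(f)}
optimal plan length = 3; 3 > 1

No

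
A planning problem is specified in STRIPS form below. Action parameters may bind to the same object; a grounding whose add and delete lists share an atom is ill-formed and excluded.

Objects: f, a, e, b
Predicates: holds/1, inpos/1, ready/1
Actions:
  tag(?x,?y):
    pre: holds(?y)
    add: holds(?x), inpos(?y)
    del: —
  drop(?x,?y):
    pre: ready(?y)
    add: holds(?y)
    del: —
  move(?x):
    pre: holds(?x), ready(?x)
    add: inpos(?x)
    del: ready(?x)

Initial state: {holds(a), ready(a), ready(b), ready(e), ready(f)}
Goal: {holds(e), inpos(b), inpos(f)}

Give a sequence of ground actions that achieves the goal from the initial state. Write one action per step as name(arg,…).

tag(f,a); tag(b,f); tag(e,b)

1. tag(f,a)  →  {holds(a), holds(f), inpos(a), ready(a), ready(b), ready(e), ready(f)}
2. tag(b,f)  →  {holds(a), holds(b), holds(f), inpos(a), inpos(f), ready(a), ready(b), ready(e), ready(f)}
3. tag(e,b)  →  {holds(a), holds(b), holds(e), holds(f), inpos(a), inpos(b), inpos(f), ready(a), ready(b), ready(e), ready(f)}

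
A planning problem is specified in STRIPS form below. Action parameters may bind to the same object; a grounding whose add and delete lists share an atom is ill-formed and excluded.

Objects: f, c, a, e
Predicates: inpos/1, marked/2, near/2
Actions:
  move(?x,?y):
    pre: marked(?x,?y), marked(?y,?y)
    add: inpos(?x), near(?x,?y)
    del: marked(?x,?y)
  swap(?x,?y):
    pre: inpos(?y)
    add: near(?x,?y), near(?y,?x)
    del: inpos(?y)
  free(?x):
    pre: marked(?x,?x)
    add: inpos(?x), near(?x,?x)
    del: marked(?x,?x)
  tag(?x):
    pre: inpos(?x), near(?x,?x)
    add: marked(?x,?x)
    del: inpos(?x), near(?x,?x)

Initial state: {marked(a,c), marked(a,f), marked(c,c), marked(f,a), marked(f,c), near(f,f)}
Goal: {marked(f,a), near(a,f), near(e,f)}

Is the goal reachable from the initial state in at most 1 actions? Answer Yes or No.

1. move(f,c)  →  {inpos(f), marked(a,c), marked(a,f), marked(c,c), marked(f,a), near(f,c), near(f,f)}
2. move(a,c)  →  {inpos(a), inpos(f), marked(a,f), marked(c,c), marked(f,a), near(a,c), near(f,c), near(f,f)}
3. swap(f,a)  →  {inpos(f), marked(a,f), marked(c,c), marked(f,a), near(a,c), near(a,f), near(f,a), near(f,c), near(f,f)}
4. swap(e,f)  →  {marked(a,f), marked(c,c), marked(f,a), near(a,c), near(a,f), near(e,f), near(f,a), near(f,c), near(f,e), near(f,f)}
optimal plan length = 4; 4 > 1

No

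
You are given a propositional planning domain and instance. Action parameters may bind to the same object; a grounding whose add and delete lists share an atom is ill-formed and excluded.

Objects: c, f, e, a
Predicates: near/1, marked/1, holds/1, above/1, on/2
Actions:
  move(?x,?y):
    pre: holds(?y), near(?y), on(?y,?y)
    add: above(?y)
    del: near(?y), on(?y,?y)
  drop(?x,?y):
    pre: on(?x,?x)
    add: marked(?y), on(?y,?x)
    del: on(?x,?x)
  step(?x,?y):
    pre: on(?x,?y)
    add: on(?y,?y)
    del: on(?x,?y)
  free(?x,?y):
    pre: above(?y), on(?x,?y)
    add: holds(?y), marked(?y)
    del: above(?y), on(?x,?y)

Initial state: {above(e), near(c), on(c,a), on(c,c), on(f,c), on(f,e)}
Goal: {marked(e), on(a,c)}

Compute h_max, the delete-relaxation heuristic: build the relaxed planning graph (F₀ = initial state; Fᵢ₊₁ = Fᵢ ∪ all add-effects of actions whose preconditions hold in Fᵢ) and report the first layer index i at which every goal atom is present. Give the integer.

1

F0 = init (6 atoms)
F1 = F0 ∪ {holds(e), marked(a), marked(e), marked(f), on(a,a), on(a,c), on(e,c), on(e,e)}  (14 atoms)
goal ⊆ F1  ⇒  h_max = 1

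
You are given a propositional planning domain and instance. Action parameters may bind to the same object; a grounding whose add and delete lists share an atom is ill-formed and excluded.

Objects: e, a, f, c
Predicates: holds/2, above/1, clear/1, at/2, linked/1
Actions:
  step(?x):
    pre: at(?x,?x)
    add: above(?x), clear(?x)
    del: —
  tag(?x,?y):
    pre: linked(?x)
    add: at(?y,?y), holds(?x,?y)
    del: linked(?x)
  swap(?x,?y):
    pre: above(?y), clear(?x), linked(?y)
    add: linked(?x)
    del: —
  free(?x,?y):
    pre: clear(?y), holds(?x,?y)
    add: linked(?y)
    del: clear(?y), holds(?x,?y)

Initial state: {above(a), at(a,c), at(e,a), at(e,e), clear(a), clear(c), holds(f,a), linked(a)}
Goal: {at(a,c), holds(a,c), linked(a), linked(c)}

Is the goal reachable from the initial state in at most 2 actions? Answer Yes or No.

No

1. tag(a,c)  →  {above(a), at(a,c), at(c,c), at(e,a), at(e,e), clear(a), clear(c), holds(a,c), holds(f,a)}
2. free(f,a)  →  {above(a), at(a,c), at(c,c), at(e,a), at(e,e), clear(c), holds(a,c), linked(a)}
3. swap(c,a)  →  {above(a), at(a,c), at(c,c), at(e,a), at(e,e), clear(c), holds(a,c), linked(a), linked(c)}
optimal plan length = 3; 3 > 2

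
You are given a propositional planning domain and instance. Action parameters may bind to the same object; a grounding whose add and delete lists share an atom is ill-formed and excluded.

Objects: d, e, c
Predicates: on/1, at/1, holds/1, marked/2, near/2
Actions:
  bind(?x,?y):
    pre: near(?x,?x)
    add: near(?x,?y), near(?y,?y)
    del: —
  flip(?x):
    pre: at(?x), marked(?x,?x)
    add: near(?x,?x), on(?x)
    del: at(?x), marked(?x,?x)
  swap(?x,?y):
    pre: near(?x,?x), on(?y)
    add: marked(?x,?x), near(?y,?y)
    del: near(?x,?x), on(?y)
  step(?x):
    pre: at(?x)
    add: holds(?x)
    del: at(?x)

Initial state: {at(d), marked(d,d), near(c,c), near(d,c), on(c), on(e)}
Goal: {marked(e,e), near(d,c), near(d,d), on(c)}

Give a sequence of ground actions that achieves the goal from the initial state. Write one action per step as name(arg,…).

bind(c,e); flip(d); swap(e,d)

1. bind(c,e)  →  {at(d), marked(d,d), near(c,c), near(c,e), near(d,c), near(e,e), on(c), on(e)}
2. flip(d)  →  {near(c,c), near(c,e), near(d,c), near(d,d), near(e,e), on(c), on(d), on(e)}
3. swap(e,d)  →  {marked(e,e), near(c,c), near(c,e), near(d,c), near(d,d), on(c), on(e)}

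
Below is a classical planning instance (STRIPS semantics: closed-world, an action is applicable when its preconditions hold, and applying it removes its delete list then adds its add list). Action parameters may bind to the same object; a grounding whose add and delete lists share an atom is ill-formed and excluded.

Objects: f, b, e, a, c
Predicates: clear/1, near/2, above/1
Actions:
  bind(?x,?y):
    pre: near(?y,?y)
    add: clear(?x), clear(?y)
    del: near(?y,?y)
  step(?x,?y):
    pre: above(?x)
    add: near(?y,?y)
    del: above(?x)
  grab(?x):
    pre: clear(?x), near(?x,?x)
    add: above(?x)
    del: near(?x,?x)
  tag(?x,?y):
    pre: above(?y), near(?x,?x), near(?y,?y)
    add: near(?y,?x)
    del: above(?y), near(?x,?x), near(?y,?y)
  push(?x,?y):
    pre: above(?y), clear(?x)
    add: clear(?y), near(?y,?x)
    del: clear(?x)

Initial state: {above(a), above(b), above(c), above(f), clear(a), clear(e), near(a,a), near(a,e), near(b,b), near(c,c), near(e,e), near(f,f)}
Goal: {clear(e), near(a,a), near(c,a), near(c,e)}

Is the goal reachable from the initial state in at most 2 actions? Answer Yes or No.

Yes

1. push(a,c)  →  {above(a), above(b), above(c), above(f), clear(c), clear(e), near(a,a), near(a,e), near(b,b), near(c,a), near(c,c), near(e,e), near(f,f)}
2. tag(e,c)  →  {above(a), above(b), above(f), clear(c), clear(e), near(a,a), near(a,e), near(b,b), near(c,a), near(c,e), near(f,f)}
optimal plan length = 2; 2 ≤ 2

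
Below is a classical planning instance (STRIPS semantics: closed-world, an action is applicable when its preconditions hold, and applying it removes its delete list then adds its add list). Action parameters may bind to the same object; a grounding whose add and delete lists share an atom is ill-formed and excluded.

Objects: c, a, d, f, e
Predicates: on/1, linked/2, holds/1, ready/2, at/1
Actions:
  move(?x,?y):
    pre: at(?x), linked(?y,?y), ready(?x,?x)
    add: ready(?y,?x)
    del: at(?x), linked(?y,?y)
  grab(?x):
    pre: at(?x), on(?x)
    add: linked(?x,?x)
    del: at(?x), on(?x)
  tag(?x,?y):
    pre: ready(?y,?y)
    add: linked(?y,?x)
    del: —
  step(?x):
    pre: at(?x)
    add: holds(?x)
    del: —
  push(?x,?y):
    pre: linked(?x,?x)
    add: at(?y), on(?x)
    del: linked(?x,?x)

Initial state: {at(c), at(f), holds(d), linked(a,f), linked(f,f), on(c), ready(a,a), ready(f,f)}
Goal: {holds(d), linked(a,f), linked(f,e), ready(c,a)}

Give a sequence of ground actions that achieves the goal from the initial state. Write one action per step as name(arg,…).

1. grab(c)  →  {at(f), holds(d), linked(a,f), linked(c,c), linked(f,f), ready(a,a), ready(f,f)}
2. tag(e,f)  →  {at(f), holds(d), linked(a,f), linked(c,c), linked(f,e), linked(f,f), ready(a,a), ready(f,f)}
3. push(f,a)  →  {at(a), at(f), holds(d), linked(a,f), linked(c,c), linked(f,e), on(f), ready(a,a), ready(f,f)}
4. move(a,c)  →  {at(f), holds(d), linked(a,f), linked(f,e), on(f), ready(a,a), ready(c,a), ready(f,f)}

grab(c); tag(e,f); push(f,a); move(a,c)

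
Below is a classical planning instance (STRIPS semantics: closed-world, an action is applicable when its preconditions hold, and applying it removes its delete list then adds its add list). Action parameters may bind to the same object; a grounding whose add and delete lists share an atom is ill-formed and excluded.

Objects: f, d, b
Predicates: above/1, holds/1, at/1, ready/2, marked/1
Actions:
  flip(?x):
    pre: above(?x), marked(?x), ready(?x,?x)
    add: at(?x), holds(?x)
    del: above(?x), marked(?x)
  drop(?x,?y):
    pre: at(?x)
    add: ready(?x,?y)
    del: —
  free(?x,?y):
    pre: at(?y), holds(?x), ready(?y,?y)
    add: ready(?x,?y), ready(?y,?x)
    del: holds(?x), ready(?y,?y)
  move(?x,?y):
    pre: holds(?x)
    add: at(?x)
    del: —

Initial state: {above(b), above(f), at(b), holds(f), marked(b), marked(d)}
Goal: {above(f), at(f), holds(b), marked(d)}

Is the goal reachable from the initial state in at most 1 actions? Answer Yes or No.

No

1. drop(b,b)  →  {above(b), above(f), at(b), holds(f), marked(b), marked(d), ready(b,b)}
2. flip(b)  →  {above(f), at(b), holds(b), holds(f), marked(d), ready(b,b)}
3. move(f,f)  →  {above(f), at(b), at(f), holds(b), holds(f), marked(d), ready(b,b)}
optimal plan length = 3; 3 > 1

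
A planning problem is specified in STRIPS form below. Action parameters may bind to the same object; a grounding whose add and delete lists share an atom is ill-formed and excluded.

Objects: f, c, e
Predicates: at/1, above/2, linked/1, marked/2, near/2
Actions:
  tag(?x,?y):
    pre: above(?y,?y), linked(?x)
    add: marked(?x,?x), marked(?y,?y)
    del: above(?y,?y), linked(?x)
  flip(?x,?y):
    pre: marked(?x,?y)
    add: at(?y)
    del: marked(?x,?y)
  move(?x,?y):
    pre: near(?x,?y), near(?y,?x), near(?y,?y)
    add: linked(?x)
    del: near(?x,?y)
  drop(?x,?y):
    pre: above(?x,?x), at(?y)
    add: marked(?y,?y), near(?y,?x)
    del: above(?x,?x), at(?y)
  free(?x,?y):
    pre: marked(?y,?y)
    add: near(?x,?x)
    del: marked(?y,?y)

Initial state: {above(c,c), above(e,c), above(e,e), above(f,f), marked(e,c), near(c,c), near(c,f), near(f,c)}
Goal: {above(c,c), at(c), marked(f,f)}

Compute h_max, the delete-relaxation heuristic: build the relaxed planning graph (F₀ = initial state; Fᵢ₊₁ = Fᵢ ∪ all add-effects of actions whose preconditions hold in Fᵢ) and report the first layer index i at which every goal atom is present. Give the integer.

F0 = init (8 atoms)
F1 = F0 ∪ {at(c), linked(c), linked(f)}  (11 atoms)
F2 = F1 ∪ {marked(c,c), marked(e,e), marked(f,f), near(c,e)}  (15 atoms)
goal ⊆ F2  ⇒  h_max = 2

2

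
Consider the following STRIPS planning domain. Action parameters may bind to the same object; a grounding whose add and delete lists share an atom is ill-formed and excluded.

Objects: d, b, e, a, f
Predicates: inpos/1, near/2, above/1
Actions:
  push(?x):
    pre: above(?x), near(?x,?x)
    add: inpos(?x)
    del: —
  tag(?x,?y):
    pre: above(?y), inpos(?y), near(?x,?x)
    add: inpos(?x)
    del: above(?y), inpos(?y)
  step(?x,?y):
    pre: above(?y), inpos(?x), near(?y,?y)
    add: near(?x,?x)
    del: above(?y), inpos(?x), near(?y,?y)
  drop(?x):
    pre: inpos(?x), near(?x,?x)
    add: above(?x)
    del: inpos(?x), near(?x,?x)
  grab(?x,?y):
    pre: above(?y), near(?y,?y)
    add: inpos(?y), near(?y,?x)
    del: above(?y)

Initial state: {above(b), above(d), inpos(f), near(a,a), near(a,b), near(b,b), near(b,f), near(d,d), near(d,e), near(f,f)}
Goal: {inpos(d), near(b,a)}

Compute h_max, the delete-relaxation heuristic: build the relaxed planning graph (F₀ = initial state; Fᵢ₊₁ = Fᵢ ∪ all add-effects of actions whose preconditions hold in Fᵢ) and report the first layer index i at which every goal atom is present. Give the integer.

F0 = init (10 atoms)
F1 = F0 ∪ {above(f), inpos(b), inpos(d), near(b,a), near(b,d), near(b,e), near(d,a), near(d,b), near(d,f)}  (19 atoms)
goal ⊆ F1  ⇒  h_max = 1

1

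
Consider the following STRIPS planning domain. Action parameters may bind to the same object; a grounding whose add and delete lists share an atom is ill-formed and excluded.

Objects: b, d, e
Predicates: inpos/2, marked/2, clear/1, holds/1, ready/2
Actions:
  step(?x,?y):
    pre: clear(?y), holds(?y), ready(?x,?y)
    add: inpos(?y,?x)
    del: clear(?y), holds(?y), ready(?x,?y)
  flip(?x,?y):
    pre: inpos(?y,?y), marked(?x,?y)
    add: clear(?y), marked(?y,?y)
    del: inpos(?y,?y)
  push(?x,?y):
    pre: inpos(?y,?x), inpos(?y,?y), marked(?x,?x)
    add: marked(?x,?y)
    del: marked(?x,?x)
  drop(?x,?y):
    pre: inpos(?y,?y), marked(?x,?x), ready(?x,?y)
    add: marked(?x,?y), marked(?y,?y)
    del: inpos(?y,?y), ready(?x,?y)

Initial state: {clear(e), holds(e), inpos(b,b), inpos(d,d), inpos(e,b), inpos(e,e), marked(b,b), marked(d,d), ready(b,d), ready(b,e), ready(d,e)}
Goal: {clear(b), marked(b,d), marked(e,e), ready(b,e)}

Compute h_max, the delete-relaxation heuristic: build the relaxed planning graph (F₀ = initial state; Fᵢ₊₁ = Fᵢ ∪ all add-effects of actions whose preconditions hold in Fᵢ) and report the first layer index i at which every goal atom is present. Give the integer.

F0 = init (11 atoms)
F1 = F0 ∪ {clear(b), clear(d), inpos(e,d), marked(b,d), marked(b,e), marked(d,e), marked(e,e)}  (18 atoms)
goal ⊆ F1  ⇒  h_max = 1

1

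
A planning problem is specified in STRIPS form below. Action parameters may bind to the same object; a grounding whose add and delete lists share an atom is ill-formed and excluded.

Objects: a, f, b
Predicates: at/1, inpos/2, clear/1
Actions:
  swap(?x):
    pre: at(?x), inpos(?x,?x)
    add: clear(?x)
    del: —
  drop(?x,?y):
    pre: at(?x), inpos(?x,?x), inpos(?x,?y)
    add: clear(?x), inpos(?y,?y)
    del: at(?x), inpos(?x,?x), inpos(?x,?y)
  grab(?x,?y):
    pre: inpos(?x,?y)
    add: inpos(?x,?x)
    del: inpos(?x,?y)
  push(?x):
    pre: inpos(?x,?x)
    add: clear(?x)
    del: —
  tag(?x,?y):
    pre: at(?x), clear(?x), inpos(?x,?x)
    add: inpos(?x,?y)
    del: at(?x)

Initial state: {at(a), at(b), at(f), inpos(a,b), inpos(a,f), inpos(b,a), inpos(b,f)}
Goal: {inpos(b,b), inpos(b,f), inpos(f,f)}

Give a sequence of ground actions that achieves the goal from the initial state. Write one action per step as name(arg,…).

grab(a,b); drop(a,f); grab(b,a)

1. grab(a,b)  →  {at(a), at(b), at(f), inpos(a,a), inpos(a,f), inpos(b,a), inpos(b,f)}
2. drop(a,f)  →  {at(b), at(f), clear(a), inpos(b,a), inpos(b,f), inpos(f,f)}
3. grab(b,a)  →  {at(b), at(f), clear(a), inpos(b,b), inpos(b,f), inpos(f,f)}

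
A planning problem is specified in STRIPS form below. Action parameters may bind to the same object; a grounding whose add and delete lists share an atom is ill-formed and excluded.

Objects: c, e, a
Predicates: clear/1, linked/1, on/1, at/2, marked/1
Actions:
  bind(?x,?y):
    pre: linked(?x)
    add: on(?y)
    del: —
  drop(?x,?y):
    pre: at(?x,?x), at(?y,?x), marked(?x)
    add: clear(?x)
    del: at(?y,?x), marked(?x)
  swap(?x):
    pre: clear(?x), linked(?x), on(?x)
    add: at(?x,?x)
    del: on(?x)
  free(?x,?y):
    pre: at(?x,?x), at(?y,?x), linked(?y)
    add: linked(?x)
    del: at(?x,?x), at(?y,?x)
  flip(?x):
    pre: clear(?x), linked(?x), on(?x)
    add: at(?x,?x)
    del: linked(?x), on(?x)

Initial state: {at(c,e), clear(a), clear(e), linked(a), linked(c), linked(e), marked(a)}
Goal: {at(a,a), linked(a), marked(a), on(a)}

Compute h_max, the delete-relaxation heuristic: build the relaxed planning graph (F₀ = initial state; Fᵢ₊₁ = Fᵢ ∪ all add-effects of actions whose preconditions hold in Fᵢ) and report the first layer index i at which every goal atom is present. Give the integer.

2

F0 = init (7 atoms)
F1 = F0 ∪ {on(a), on(c), on(e)}  (10 atoms)
F2 = F1 ∪ {at(a,a), at(e,e)}  (12 atoms)
goal ⊆ F2  ⇒  h_max = 2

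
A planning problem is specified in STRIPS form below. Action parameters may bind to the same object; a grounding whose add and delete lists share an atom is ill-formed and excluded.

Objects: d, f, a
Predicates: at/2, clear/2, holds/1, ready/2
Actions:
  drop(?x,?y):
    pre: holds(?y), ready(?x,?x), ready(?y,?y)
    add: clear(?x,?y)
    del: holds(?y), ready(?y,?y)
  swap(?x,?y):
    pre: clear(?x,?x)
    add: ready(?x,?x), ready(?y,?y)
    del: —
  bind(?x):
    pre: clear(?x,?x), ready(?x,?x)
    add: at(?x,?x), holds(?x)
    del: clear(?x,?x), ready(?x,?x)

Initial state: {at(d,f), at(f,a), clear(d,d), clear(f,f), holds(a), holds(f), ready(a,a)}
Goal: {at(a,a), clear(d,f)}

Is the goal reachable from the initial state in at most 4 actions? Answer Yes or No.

1. drop(a,a)  →  {at(d,f), at(f,a), clear(a,a), clear(d,d), clear(f,f), holds(f)}
2. swap(d,d)  →  {at(d,f), at(f,a), clear(a,a), clear(d,d), clear(f,f), holds(f), ready(d,d)}
3. swap(f,a)  →  {at(d,f), at(f,a), clear(a,a), clear(d,d), clear(f,f), holds(f), ready(a,a), ready(d,d), ready(f,f)}
4. drop(d,f)  →  {at(d,f), at(f,a), clear(a,a), clear(d,d), clear(d,f), clear(f,f), ready(a,a), ready(d,d)}
5. bind(a)  →  {at(a,a), at(d,f), at(f,a), clear(d,d), clear(d,f), clear(f,f), holds(a), ready(d,d)}
optimal plan length = 5; 5 > 4

No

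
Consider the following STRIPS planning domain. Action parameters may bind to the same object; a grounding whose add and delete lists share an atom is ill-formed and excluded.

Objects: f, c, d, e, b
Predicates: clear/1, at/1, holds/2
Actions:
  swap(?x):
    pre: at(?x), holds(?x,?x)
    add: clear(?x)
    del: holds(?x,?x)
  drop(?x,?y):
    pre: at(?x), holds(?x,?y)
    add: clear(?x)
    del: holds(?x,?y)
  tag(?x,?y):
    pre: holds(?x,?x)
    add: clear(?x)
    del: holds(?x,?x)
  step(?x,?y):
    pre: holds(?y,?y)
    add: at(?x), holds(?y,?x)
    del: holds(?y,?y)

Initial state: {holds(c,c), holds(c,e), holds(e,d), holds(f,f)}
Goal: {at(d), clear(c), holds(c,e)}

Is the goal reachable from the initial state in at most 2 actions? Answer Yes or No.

1. tag(c,f)  →  {clear(c), holds(c,e), holds(e,d), holds(f,f)}
2. step(d,f)  →  {at(d), clear(c), holds(c,e), holds(e,d), holds(f,d)}
optimal plan length = 2; 2 ≤ 2

Yes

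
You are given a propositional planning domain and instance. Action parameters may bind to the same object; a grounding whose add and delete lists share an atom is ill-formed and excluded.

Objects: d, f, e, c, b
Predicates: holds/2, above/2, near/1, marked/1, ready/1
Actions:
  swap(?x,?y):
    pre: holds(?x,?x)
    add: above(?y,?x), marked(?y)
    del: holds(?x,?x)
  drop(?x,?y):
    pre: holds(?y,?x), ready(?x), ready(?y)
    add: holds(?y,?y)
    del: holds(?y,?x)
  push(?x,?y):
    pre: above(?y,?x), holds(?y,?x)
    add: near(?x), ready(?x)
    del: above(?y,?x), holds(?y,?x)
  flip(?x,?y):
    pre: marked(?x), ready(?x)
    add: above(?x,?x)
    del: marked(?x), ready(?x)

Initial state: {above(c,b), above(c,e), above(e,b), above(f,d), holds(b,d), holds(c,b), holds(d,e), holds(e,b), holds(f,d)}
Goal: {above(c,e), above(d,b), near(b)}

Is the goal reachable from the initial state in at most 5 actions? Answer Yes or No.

Yes

1. push(d,f)  →  {above(c,b), above(c,e), above(e,b), holds(b,d), holds(c,b), holds(d,e), holds(e,b), near(d), ready(d)}
2. push(b,e)  →  {above(c,b), above(c,e), holds(b,d), holds(c,b), holds(d,e), near(b), near(d), ready(b), ready(d)}
3. drop(d,b)  →  {above(c,b), above(c,e), holds(b,b), holds(c,b), holds(d,e), near(b), near(d), ready(b), ready(d)}
4. swap(b,d)  →  {above(c,b), above(c,e), above(d,b), holds(c,b), holds(d,e), marked(d), near(b), near(d), ready(b), ready(d)}
optimal plan length = 4; 4 ≤ 5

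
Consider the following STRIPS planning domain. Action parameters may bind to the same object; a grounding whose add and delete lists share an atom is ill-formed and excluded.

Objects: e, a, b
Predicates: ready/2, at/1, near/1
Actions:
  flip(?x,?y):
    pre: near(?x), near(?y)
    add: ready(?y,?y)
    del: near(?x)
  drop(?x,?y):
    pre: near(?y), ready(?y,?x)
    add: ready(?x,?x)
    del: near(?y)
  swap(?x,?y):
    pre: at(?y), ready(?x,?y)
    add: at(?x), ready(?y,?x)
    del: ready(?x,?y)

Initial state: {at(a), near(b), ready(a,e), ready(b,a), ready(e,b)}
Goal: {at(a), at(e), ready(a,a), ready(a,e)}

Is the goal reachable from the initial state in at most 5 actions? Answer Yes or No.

1. drop(a,b)  →  {at(a), ready(a,a), ready(a,e), ready(b,a), ready(e,b)}
2. swap(b,a)  →  {at(a), at(b), ready(a,a), ready(a,b), ready(a,e), ready(e,b)}
3. swap(e,b)  →  {at(a), at(b), at(e), ready(a,a), ready(a,b), ready(a,e), ready(b,e)}
optimal plan length = 3; 3 ≤ 5

Yes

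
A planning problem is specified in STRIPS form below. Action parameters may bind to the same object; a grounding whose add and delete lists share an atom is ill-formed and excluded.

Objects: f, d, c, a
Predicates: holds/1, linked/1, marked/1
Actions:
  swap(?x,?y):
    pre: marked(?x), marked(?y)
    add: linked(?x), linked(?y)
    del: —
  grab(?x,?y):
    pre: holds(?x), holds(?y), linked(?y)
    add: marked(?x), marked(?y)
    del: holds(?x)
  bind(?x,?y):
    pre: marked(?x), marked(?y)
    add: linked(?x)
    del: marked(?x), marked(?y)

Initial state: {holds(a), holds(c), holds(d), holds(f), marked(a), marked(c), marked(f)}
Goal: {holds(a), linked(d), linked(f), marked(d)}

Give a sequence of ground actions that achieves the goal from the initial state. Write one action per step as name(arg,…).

1. swap(f,f)  →  {holds(a), holds(c), holds(d), holds(f), linked(f), marked(a), marked(c), marked(f)}
2. grab(d,f)  →  {holds(a), holds(c), holds(f), linked(f), marked(a), marked(c), marked(d), marked(f)}
3. swap(f,d)  →  {holds(a), holds(c), holds(f), linked(d), linked(f), marked(a), marked(c), marked(d), marked(f)}

swap(f,f); grab(d,f); swap(f,d)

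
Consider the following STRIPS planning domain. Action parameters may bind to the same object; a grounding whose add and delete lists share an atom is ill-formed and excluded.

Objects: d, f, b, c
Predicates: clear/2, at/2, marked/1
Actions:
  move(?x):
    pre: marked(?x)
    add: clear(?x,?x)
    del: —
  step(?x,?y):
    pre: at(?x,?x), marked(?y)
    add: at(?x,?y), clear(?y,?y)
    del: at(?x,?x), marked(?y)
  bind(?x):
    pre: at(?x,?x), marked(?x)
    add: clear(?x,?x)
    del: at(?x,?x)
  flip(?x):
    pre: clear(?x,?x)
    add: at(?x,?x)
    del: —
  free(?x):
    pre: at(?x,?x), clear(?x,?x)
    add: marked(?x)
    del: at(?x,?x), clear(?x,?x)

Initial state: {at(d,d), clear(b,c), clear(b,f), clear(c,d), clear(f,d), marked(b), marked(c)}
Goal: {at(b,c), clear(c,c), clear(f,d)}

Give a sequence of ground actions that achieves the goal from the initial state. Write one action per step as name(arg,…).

1. move(b)  →  {at(d,d), clear(b,b), clear(b,c), clear(b,f), clear(c,d), clear(f,d), marked(b), marked(c)}
2. flip(b)  →  {at(b,b), at(d,d), clear(b,b), clear(b,c), clear(b,f), clear(c,d), clear(f,d), marked(b), marked(c)}
3. step(b,c)  →  {at(b,c), at(d,d), clear(b,b), clear(b,c), clear(b,f), clear(c,c), clear(c,d), clear(f,d), marked(b)}

move(b); flip(b); step(b,c)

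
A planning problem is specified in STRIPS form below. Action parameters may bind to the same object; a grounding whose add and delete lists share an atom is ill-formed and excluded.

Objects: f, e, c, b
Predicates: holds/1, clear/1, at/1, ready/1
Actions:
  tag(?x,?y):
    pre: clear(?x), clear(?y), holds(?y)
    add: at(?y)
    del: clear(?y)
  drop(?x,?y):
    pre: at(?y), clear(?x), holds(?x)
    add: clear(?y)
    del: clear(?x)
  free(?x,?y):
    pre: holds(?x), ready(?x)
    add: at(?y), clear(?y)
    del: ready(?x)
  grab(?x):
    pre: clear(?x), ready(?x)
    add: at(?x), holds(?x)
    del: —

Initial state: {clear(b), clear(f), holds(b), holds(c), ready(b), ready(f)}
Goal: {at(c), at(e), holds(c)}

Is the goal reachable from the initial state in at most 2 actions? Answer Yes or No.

1. free(b,e)  →  {at(e), clear(b), clear(e), clear(f), holds(b), holds(c), ready(f)}
2. grab(f)  →  {at(e), at(f), clear(b), clear(e), clear(f), holds(b), holds(c), holds(f), ready(f)}
3. free(f,c)  →  {at(c), at(e), at(f), clear(b), clear(c), clear(e), clear(f), holds(b), holds(c), holds(f)}
optimal plan length = 3; 3 > 2

No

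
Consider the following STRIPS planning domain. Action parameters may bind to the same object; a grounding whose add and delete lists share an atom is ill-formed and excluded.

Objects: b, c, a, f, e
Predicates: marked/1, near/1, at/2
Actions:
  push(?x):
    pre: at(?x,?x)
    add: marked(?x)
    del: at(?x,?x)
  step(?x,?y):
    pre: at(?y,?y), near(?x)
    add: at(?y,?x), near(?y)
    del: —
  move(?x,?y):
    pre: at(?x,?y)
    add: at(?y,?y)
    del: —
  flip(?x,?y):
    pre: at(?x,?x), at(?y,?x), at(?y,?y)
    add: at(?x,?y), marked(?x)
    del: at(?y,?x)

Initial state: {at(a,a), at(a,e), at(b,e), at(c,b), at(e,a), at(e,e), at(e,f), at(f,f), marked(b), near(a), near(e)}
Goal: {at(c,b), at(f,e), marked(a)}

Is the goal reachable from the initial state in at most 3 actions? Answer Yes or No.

Yes

1. push(a)  →  {at(a,e), at(b,e), at(c,b), at(e,a), at(e,e), at(e,f), at(f,f), marked(a), marked(b), near(a), near(e)}
2. step(e,f)  →  {at(a,e), at(b,e), at(c,b), at(e,a), at(e,e), at(e,f), at(f,e), at(f,f), marked(a), marked(b), near(a), near(e), near(f)}
optimal plan length = 2; 2 ≤ 3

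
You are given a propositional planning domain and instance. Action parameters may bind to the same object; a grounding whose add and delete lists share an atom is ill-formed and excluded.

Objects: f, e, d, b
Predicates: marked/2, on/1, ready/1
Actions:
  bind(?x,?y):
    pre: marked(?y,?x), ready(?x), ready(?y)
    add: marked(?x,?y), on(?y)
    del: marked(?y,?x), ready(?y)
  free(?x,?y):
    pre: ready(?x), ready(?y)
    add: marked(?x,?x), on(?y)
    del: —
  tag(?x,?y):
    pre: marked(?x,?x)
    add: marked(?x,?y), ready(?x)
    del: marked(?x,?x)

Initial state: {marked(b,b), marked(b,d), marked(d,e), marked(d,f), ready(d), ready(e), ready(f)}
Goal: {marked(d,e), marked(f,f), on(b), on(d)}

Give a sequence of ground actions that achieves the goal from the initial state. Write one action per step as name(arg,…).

bind(f,d); tag(b,f); free(f,b)

1. bind(f,d)  →  {marked(b,b), marked(b,d), marked(d,e), marked(f,d), on(d), ready(e), ready(f)}
2. tag(b,f)  →  {marked(b,d), marked(b,f), marked(d,e), marked(f,d), on(d), ready(b), ready(e), ready(f)}
3. free(f,b)  →  {marked(b,d), marked(b,f), marked(d,e), marked(f,d), marked(f,f), on(b), on(d), ready(b), ready(e), ready(f)}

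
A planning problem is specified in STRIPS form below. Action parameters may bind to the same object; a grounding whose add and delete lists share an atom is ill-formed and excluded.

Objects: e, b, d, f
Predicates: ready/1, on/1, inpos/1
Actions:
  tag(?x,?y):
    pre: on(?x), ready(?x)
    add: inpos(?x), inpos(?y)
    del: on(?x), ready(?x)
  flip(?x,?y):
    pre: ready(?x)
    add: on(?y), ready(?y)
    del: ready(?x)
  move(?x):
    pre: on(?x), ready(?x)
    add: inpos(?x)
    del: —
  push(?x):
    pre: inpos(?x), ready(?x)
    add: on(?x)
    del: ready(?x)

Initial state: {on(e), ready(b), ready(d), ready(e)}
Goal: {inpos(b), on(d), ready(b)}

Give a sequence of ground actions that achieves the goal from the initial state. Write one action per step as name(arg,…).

1. tag(e,b)  →  {inpos(b), inpos(e), ready(b), ready(d)}
2. flip(b,d)  →  {inpos(b), inpos(e), on(d), ready(d)}
3. flip(d,b)  →  {inpos(b), inpos(e), on(b), on(d), ready(b)}

tag(e,b); flip(b,d); flip(d,b)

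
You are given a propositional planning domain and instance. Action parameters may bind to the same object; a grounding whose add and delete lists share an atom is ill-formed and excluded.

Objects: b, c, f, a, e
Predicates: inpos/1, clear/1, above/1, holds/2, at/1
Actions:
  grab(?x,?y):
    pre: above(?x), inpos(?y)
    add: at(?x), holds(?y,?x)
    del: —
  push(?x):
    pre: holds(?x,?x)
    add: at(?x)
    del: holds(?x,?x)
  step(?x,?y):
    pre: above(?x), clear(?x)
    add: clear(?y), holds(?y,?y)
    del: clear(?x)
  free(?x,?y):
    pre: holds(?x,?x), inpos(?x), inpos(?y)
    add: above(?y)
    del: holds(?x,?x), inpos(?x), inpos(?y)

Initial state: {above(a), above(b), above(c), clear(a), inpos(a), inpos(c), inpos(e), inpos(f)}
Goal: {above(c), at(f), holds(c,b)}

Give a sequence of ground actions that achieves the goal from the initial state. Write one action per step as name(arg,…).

grab(b,c); step(a,f); push(f)

1. grab(b,c)  →  {above(a), above(b), above(c), at(b), clear(a), holds(c,b), inpos(a), inpos(c), inpos(e), inpos(f)}
2. step(a,f)  →  {above(a), above(b), above(c), at(b), clear(f), holds(c,b), holds(f,f), inpos(a), inpos(c), inpos(e), inpos(f)}
3. push(f)  →  {above(a), above(b), above(c), at(b), at(f), clear(f), holds(c,b), inpos(a), inpos(c), inpos(e), inpos(f)}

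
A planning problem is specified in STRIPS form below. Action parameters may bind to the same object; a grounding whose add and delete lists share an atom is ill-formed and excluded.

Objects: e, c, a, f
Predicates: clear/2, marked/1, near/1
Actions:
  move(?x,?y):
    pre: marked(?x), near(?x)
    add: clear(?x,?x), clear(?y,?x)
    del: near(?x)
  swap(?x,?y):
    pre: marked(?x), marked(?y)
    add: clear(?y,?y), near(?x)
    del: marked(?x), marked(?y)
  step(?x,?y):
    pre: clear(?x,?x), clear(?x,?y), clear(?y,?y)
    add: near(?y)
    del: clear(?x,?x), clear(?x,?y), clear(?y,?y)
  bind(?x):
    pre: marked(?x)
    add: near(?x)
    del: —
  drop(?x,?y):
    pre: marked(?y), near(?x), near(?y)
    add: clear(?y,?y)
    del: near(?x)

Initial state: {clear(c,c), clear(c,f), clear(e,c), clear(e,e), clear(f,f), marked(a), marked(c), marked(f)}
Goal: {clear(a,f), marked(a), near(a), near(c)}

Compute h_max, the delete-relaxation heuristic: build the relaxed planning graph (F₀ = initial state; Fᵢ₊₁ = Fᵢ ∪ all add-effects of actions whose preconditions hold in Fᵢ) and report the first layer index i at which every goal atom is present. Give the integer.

F0 = init (8 atoms)
F1 = F0 ∪ {clear(a,a), near(a), near(c), near(e), near(f)}  (13 atoms)
F2 = F1 ∪ {clear(a,c), clear(a,f), clear(c,a), clear(e,a), clear(e,f), clear(f,a), clear(f,c)}  (20 atoms)
goal ⊆ F2  ⇒  h_max = 2

2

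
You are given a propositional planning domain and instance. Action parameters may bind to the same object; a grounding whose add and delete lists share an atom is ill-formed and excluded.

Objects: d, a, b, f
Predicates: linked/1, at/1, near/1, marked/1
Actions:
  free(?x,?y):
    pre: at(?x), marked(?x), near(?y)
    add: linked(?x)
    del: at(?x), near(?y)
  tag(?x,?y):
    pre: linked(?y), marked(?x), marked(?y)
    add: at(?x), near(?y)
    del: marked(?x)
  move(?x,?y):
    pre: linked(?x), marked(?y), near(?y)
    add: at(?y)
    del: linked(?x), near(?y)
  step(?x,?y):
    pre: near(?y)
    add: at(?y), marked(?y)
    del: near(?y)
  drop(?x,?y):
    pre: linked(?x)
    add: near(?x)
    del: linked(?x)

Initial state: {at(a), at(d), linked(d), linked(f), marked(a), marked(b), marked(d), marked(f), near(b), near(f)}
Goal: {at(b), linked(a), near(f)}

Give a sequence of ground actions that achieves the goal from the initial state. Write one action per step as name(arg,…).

free(a,b); tag(b,d)

1. free(a,b)  →  {at(d), linked(a), linked(d), linked(f), marked(a), marked(b), marked(d), marked(f), near(f)}
2. tag(b,d)  →  {at(b), at(d), linked(a), linked(d), linked(f), marked(a), marked(d), marked(f), near(d), near(f)}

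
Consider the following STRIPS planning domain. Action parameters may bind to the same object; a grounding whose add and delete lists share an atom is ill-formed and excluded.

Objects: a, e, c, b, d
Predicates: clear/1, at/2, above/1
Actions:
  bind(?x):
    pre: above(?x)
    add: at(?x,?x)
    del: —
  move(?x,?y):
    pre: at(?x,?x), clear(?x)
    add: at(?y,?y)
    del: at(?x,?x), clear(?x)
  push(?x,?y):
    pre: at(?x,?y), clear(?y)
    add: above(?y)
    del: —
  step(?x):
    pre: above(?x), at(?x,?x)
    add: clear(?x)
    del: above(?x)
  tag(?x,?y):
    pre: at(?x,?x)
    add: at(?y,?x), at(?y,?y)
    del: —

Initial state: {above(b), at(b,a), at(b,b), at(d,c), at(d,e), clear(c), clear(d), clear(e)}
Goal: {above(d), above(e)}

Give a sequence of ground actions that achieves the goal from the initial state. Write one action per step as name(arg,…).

push(d,e); tag(b,d); push(d,d)

1. push(d,e)  →  {above(b), above(e), at(b,a), at(b,b), at(d,c), at(d,e), clear(c), clear(d), clear(e)}
2. tag(b,d)  →  {above(b), above(e), at(b,a), at(b,b), at(d,b), at(d,c), at(d,d), at(d,e), clear(c), clear(d), clear(e)}
3. push(d,d)  →  {above(b), above(d), above(e), at(b,a), at(b,b), at(d,b), at(d,c), at(d,d), at(d,e), clear(c), clear(d), clear(e)}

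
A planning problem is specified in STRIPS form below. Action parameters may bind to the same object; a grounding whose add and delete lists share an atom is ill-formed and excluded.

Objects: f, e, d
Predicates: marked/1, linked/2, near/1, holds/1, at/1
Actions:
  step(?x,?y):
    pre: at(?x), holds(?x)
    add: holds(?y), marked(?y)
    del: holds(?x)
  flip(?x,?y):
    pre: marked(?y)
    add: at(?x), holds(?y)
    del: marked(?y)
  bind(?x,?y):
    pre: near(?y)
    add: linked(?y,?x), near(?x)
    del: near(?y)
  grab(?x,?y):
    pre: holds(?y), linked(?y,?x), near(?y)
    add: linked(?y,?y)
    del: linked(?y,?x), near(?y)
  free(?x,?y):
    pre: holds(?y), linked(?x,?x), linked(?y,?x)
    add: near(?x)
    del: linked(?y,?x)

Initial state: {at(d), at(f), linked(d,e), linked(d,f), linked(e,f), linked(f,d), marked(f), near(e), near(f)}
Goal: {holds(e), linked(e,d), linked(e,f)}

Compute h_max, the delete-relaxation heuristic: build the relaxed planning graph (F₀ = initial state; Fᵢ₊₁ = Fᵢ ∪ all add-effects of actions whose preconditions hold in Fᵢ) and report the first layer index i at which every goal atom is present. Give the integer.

2

F0 = init (9 atoms)
F1 = F0 ∪ {at(e), holds(f), linked(e,d), linked(f,e), near(d)}  (14 atoms)
F2 = F1 ∪ {holds(d), holds(e), linked(f,f), marked(d), marked(e)}  (19 atoms)
goal ⊆ F2  ⇒  h_max = 2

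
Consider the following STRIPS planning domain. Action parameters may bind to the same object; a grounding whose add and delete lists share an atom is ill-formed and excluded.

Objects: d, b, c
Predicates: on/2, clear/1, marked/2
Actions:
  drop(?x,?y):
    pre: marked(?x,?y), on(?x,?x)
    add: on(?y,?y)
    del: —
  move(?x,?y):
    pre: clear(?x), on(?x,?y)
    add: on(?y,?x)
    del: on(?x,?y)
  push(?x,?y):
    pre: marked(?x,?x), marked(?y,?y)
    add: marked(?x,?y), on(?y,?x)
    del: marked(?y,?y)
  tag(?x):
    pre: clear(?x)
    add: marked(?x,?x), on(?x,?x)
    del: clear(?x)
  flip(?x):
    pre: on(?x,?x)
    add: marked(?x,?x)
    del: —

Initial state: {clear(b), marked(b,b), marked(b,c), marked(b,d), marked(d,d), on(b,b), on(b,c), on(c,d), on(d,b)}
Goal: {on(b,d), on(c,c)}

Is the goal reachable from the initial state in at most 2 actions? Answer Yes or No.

1. drop(b,c)  →  {clear(b), marked(b,b), marked(b,c), marked(b,d), marked(d,d), on(b,b), on(b,c), on(c,c), on(c,d), on(d,b)}
2. push(d,b)  →  {clear(b), marked(b,c), marked(b,d), marked(d,b), marked(d,d), on(b,b), on(b,c), on(b,d), on(c,c), on(c,d), on(d,b)}
optimal plan length = 2; 2 ≤ 2

Yes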